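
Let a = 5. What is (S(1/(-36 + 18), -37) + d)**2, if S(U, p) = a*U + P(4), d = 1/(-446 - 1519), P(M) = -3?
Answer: 1493899801/139004100 ≈ 10.747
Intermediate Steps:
d = -1/1965 (d = 1/(-1965) = -1/1965 ≈ -0.00050891)
S(U, p) = -3 + 5*U (S(U, p) = 5*U - 3 = -3 + 5*U)
(S(1/(-36 + 18), -37) + d)**2 = ((-3 + 5/(-36 + 18)) - 1/1965)**2 = ((-3 + 5/(-18)) - 1/1965)**2 = ((-3 + 5*(-1/18)) - 1/1965)**2 = ((-3 - 5/18) - 1/1965)**2 = (-59/18 - 1/1965)**2 = (-38651/11790)**2 = 1493899801/139004100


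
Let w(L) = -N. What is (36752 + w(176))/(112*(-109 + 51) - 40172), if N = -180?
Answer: -9233/11667 ≈ -0.79138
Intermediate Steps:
w(L) = 180 (w(L) = -1*(-180) = 180)
(36752 + w(176))/(112*(-109 + 51) - 40172) = (36752 + 180)/(112*(-109 + 51) - 40172) = 36932/(112*(-58) - 40172) = 36932/(-6496 - 40172) = 36932/(-46668) = 36932*(-1/46668) = -9233/11667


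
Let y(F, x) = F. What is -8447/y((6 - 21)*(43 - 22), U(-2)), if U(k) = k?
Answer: 8447/315 ≈ 26.816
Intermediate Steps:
-8447/y((6 - 21)*(43 - 22), U(-2)) = -8447*1/((6 - 21)*(43 - 22)) = -8447/((-15*21)) = -8447/(-315) = -8447*(-1/315) = 8447/315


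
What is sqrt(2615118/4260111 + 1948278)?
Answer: 2*sqrt(982178431193551426)/1420037 ≈ 1395.8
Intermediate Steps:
sqrt(2615118/4260111 + 1948278) = sqrt(2615118*(1/4260111) + 1948278) = sqrt(871706/1420037 + 1948278) = sqrt(2766627717992/1420037) = 2*sqrt(982178431193551426)/1420037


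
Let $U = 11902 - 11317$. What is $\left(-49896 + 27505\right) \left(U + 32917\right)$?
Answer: $-750143282$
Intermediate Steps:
$U = 585$ ($U = 11902 - 11317 = 585$)
$\left(-49896 + 27505\right) \left(U + 32917\right) = \left(-49896 + 27505\right) \left(585 + 32917\right) = \left(-22391\right) 33502 = -750143282$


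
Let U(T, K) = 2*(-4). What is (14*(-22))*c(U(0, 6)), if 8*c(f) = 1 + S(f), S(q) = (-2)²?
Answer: -385/2 ≈ -192.50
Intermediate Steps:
S(q) = 4
U(T, K) = -8
c(f) = 5/8 (c(f) = (1 + 4)/8 = (⅛)*5 = 5/8)
(14*(-22))*c(U(0, 6)) = (14*(-22))*(5/8) = -308*5/8 = -385/2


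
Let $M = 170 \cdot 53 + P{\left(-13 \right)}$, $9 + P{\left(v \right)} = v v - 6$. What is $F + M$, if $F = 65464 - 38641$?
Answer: $35987$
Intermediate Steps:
$P{\left(v \right)} = -15 + v^{2}$ ($P{\left(v \right)} = -9 + \left(v v - 6\right) = -9 + \left(v^{2} - 6\right) = -9 + \left(-6 + v^{2}\right) = -15 + v^{2}$)
$M = 9164$ ($M = 170 \cdot 53 - \left(15 - \left(-13\right)^{2}\right) = 9010 + \left(-15 + 169\right) = 9010 + 154 = 9164$)
$F = 26823$
$F + M = 26823 + 9164 = 35987$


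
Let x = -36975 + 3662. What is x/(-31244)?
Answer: 33313/31244 ≈ 1.0662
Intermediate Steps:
x = -33313
x/(-31244) = -33313/(-31244) = -33313*(-1/31244) = 33313/31244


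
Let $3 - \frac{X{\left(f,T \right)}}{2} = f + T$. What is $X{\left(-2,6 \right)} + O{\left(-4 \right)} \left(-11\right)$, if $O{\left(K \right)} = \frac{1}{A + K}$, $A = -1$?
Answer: $\frac{1}{5} \approx 0.2$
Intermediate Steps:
$O{\left(K \right)} = \frac{1}{-1 + K}$
$X{\left(f,T \right)} = 6 - 2 T - 2 f$ ($X{\left(f,T \right)} = 6 - 2 \left(f + T\right) = 6 - 2 \left(T + f\right) = 6 - \left(2 T + 2 f\right) = 6 - 2 T - 2 f$)
$X{\left(-2,6 \right)} + O{\left(-4 \right)} \left(-11\right) = \left(6 - 12 - -4\right) + \frac{1}{-1 - 4} \left(-11\right) = \left(6 - 12 + 4\right) + \frac{1}{-5} \left(-11\right) = -2 - - \frac{11}{5} = -2 + \frac{11}{5} = \frac{1}{5}$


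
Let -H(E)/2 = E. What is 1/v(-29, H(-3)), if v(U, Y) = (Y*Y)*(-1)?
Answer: -1/36 ≈ -0.027778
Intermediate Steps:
H(E) = -2*E
v(U, Y) = -Y² (v(U, Y) = Y²*(-1) = -Y²)
1/v(-29, H(-3)) = 1/(-(-2*(-3))²) = 1/(-1*6²) = 1/(-1*36) = 1/(-36) = -1/36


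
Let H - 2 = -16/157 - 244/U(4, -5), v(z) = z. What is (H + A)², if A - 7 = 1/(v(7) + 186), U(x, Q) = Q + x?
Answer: 58724971421284/918150601 ≈ 63960.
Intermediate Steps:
A = 1352/193 (A = 7 + 1/(7 + 186) = 7 + 1/193 = 1352/193 ≈ 7.0052)
H = 38606/157 (H = 2 + (-16/157 - 244/(-5 + 4)) = 2 + (-16*1/157 - 244/(-1)) = 2 + (-16/157 - 244*(-1)) = 2 + (-16/157 + 244) = 2 + 38292/157 = 38606/157 ≈ 245.90)
(H + A)² = (38606/157 + 1352/193)² = (7663222/30301)² = 58724971421284/918150601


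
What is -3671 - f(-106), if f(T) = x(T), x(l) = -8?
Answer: -3663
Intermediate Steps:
f(T) = -8
-3671 - f(-106) = -3671 - 1*(-8) = -3671 + 8 = -3663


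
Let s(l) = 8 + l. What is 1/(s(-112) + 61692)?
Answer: 1/61588 ≈ 1.6237e-5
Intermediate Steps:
1/(s(-112) + 61692) = 1/((8 - 112) + 61692) = 1/(-104 + 61692) = 1/61588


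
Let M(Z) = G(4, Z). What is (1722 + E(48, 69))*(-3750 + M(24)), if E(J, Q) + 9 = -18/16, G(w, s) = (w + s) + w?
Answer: -25459005/4 ≈ -6.3648e+6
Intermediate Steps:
G(w, s) = s + 2*w (G(w, s) = (s + w) + w = s + 2*w)
M(Z) = 8 + Z (M(Z) = Z + 2*4 = Z + 8 = 8 + Z)
E(J, Q) = -81/8 (E(J, Q) = -9 - 18/16 = -9 - 18*1/16 = -9 - 9/8 = -81/8)
(1722 + E(48, 69))*(-3750 + M(24)) = (1722 - 81/8)*(-3750 + (8 + 24)) = 13695*(-3750 + 32)/8 = (13695/8)*(-3718) = -25459005/4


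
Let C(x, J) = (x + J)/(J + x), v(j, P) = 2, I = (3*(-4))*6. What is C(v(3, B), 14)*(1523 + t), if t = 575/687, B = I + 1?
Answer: 1046876/687 ≈ 1523.8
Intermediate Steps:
I = -72 (I = -12*6 = -72)
B = -71 (B = -72 + 1 = -71)
t = 575/687 (t = 575*(1/687) = 575/687 ≈ 0.83697)
C(x, J) = 1 (C(x, J) = (J + x)/(J + x) = 1)
C(v(3, B), 14)*(1523 + t) = 1*(1523 + 575/687) = 1*(1046876/687) = 1046876/687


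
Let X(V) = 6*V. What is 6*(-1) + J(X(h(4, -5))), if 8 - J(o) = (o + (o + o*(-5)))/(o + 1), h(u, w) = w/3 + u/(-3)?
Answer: 88/17 ≈ 5.1765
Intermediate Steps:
h(u, w) = -u/3 + w/3 (h(u, w) = w*(1/3) + u*(-1/3) = w/3 - u/3 = -u/3 + w/3)
J(o) = 8 + 3*o/(1 + o) (J(o) = 8 - (o + (o + o*(-5)))/(o + 1) = 8 - (o + (o - 5*o))/(1 + o) = 8 - (o - 4*o)/(1 + o) = 8 - (-3*o)/(1 + o) = 8 - (-3)*o/(1 + o) = 8 + 3*o/(1 + o))
6*(-1) + J(X(h(4, -5))) = 6*(-1) + (8 + 11*(6*(-1/3*4 + (1/3)*(-5))))/(1 + 6*(-1/3*4 + (1/3)*(-5))) = -6 + (8 + 11*(6*(-4/3 - 5/3)))/(1 + 6*(-4/3 - 5/3)) = -6 + (8 + 11*(6*(-3)))/(1 + 6*(-3)) = -6 + (8 + 11*(-18))/(1 - 18) = -6 + (8 - 198)/(-17) = -6 - 1/17*(-190) = -6 + 190/17 = 88/17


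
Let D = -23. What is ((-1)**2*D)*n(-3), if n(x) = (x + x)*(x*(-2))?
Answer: 828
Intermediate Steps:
n(x) = -4*x**2 (n(x) = (2*x)*(-2*x) = -4*x**2)
((-1)**2*D)*n(-3) = ((-1)**2*(-23))*(-4*(-3)**2) = (1*(-23))*(-4*9) = -23*(-36) = 828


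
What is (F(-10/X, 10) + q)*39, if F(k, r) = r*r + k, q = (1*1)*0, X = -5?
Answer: 3978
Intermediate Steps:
q = 0 (q = 1*0 = 0)
F(k, r) = k + r**2 (F(k, r) = r**2 + k = k + r**2)
(F(-10/X, 10) + q)*39 = ((-10/(-5) + 10**2) + 0)*39 = ((-10*(-1/5) + 100) + 0)*39 = ((2 + 100) + 0)*39 = (102 + 0)*39 = 102*39 = 3978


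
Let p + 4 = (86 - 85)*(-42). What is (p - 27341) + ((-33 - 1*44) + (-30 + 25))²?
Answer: -20663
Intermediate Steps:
p = -46 (p = -4 + (86 - 85)*(-42) = -4 + 1*(-42) = -4 - 42 = -46)
(p - 27341) + ((-33 - 1*44) + (-30 + 25))² = (-46 - 27341) + ((-33 - 1*44) + (-30 + 25))² = -27387 + ((-33 - 44) - 5)² = -27387 + (-77 - 5)² = -27387 + (-82)² = -27387 + 6724 = -20663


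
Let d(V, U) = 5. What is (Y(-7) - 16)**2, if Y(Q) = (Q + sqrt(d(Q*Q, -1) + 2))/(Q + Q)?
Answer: (217 + sqrt(7))**2/196 ≈ 246.14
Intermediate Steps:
Y(Q) = (Q + sqrt(7))/(2*Q) (Y(Q) = (Q + sqrt(5 + 2))/(Q + Q) = (Q + sqrt(7))/((2*Q)) = (Q + sqrt(7))*(1/(2*Q)) = (Q + sqrt(7))/(2*Q))
(Y(-7) - 16)**2 = ((1/2)*(-7 + sqrt(7))/(-7) - 16)**2 = ((1/2)*(-1/7)*(-7 + sqrt(7)) - 16)**2 = ((1/2 - sqrt(7)/14) - 16)**2 = (-31/2 - sqrt(7)/14)**2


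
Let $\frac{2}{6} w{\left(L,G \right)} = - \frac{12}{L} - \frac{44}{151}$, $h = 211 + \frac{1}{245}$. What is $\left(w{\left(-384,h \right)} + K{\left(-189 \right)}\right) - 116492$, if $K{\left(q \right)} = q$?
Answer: $- \frac{563806363}{4832} \approx -1.1668 \cdot 10^{5}$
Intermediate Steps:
$h = \frac{51696}{245}$ ($h = 211 + \frac{1}{245} = \frac{51696}{245} \approx 211.0$)
$w{\left(L,G \right)} = - \frac{132}{151} - \frac{36}{L}$ ($w{\left(L,G \right)} = 3 \left(- \frac{12}{L} - \frac{44}{151}\right) = 3 \left(- \frac{44}{151} - \frac{12}{L}\right) = - \frac{132}{151} - \frac{36}{L}$)
$\left(w{\left(-384,h \right)} + K{\left(-189 \right)}\right) - 116492 = \left(\left(- \frac{132}{151} - \frac{36}{-384}\right) - 189\right) - 116492 = \left(\left(- \frac{132}{151} - - \frac{3}{32}\right) - 189\right) - 116492 = \left(\left(- \frac{132}{151} + \frac{3}{32}\right) - 189\right) - 116492 = \left(- \frac{3771}{4832} - 189\right) - 116492 = - \frac{917019}{4832} - 116492 = - \frac{563806363}{4832}$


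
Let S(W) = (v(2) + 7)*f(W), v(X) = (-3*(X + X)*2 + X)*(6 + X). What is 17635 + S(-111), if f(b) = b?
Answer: 36394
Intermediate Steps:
v(X) = -11*X*(6 + X) (v(X) = (-6*X*2 + X)*(6 + X) = (-12*X + X)*(6 + X) = (-11*X)*(6 + X) = -11*X*(6 + X))
S(W) = -169*W (S(W) = (-11*2*(6 + 2) + 7)*W = (-11*2*8 + 7)*W = (-176 + 7)*W = -169*W)
17635 + S(-111) = 17635 - 169*(-111) = 17635 + 18759 = 36394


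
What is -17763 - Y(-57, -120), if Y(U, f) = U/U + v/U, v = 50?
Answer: -1012498/57 ≈ -17763.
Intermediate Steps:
Y(U, f) = 1 + 50/U (Y(U, f) = U/U + 50/U = 1 + 50/U)
-17763 - Y(-57, -120) = -17763 - (50 - 57)/(-57) = -17763 - (-1)*(-7)/57 = -17763 - 1*7/57 = -17763 - 7/57 = -1012498/57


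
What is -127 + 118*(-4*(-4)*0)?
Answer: -127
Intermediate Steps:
-127 + 118*(-4*(-4)*0) = -127 + 118*(16*0) = -127 + 118*0 = -127 + 0 = -127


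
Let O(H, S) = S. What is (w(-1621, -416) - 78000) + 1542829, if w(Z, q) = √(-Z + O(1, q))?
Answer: 1464829 + √1205 ≈ 1.4649e+6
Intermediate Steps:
w(Z, q) = √(q - Z) (w(Z, q) = √(-Z + q) = √(q - Z))
(w(-1621, -416) - 78000) + 1542829 = (√(-416 - 1*(-1621)) - 78000) + 1542829 = (√(-416 + 1621) - 78000) + 1542829 = (√1205 - 78000) + 1542829 = (-78000 + √1205) + 1542829 = 1464829 + √1205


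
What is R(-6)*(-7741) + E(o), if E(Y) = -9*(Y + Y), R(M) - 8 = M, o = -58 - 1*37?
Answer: -13772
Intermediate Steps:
o = -95 (o = -58 - 37 = -95)
R(M) = 8 + M
E(Y) = -18*Y
R(-6)*(-7741) + E(o) = (8 - 6)*(-7741) - 18*(-95) = 2*(-7741) + 1710 = -15482 + 1710 = -13772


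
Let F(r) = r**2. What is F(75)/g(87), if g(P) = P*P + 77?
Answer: 5625/7646 ≈ 0.73568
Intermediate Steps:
g(P) = 77 + P**2 (g(P) = P**2 + 77 = 77 + P**2)
F(75)/g(87) = 75**2/(77 + 87**2) = 5625/(77 + 7569) = 5625/7646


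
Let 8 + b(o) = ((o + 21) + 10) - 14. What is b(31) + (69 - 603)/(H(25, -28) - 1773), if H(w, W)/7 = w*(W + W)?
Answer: 463454/11573 ≈ 40.046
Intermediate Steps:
H(w, W) = 14*W*w (H(w, W) = 7*(w*(W + W)) = 7*(w*(2*W)) = 7*(2*W*w) = 14*W*w)
b(o) = 9 + o (b(o) = -8 + (((o + 21) + 10) - 14) = -8 + (((21 + o) + 10) - 14) = -8 + ((31 + o) - 14) = -8 + (17 + o) = 9 + o)
b(31) + (69 - 603)/(H(25, -28) - 1773) = (9 + 31) + (69 - 603)/(14*(-28)*25 - 1773) = 40 - 534/(-9800 - 1773) = 40 - 534/(-11573) = 40 - 534*(-1/11573) = 40 + 534/11573 = 463454/11573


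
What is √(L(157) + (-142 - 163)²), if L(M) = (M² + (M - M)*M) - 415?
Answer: √117259 ≈ 342.43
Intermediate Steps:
L(M) = -415 + M² (L(M) = (M² + 0*M) - 415 = (M² + 0) - 415 = M² - 415 = -415 + M²)
√(L(157) + (-142 - 163)²) = √((-415 + 157²) + (-142 - 163)²) = √((-415 + 24649) + (-305)²) = √(24234 + 93025) = √117259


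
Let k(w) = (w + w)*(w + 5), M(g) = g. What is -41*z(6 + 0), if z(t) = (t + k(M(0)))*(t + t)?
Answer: -2952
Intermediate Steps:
k(w) = 2*w*(5 + w) (k(w) = (2*w)*(5 + w) = 2*w*(5 + w))
z(t) = 2*t**2 (z(t) = (t + 2*0*(5 + 0))*(t + t) = (t + 2*0*5)*(2*t) = (t + 0)*(2*t) = t*(2*t) = 2*t**2)
-41*z(6 + 0) = -82*(6 + 0)**2 = -82*6**2 = -82*36 = -41*72 = -2952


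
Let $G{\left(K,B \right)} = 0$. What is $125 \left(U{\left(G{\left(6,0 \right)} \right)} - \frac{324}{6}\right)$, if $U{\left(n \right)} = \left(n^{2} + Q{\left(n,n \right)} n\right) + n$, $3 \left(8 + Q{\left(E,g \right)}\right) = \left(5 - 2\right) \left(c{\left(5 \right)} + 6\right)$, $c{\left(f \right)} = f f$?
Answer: $-6750$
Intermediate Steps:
$c{\left(f \right)} = f^{2}$
$Q{\left(E,g \right)} = 23$ ($Q{\left(E,g \right)} = -8 + \frac{\left(5 - 2\right) \left(5^{2} + 6\right)}{3} = -8 + \frac{3 \left(25 + 6\right)}{3} = -8 + \frac{3 \cdot 31}{3} = -8 + \frac{1}{3} \cdot 93 = -8 + 31 = 23$)
$U{\left(n \right)} = n^{2} + 24 n$ ($U{\left(n \right)} = \left(n^{2} + 23 n\right) + n = n^{2} + 24 n$)
$125 \left(U{\left(G{\left(6,0 \right)} \right)} - \frac{324}{6}\right) = 125 \left(0 \left(24 + 0\right) - \frac{324}{6}\right) = 125 \left(0 \cdot 24 - 54\right) = 125 \left(0 - 54\right) = 125 \left(-54\right) = -6750$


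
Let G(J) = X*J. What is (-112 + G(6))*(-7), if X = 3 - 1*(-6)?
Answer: 406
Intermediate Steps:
X = 9 (X = 3 + 6 = 9)
G(J) = 9*J
(-112 + G(6))*(-7) = (-112 + 9*6)*(-7) = (-112 + 54)*(-7) = -58*(-7) = 406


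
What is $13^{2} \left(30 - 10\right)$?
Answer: $3380$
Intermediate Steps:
$13^{2} \left(30 - 10\right) = 169 \cdot 20 = 3380$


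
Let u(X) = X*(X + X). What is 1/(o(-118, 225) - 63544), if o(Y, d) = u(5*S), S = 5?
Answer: -1/62294 ≈ -1.6053e-5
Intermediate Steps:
u(X) = 2*X² (u(X) = X*(2*X) = 2*X²)
o(Y, d) = 1250 (o(Y, d) = 2*(5*5)² = 2*25² = 2*625 = 1250)
1/(o(-118, 225) - 63544) = 1/(1250 - 63544) = 1/(-62294) = -1/62294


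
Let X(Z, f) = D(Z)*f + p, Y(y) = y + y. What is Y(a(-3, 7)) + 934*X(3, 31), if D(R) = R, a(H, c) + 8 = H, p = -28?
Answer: 60688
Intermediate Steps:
a(H, c) = -8 + H
Y(y) = 2*y
X(Z, f) = -28 + Z*f (X(Z, f) = Z*f - 28 = -28 + Z*f)
Y(a(-3, 7)) + 934*X(3, 31) = 2*(-8 - 3) + 934*(-28 + 3*31) = 2*(-11) + 934*(-28 + 93) = -22 + 934*65 = -22 + 60710 = 60688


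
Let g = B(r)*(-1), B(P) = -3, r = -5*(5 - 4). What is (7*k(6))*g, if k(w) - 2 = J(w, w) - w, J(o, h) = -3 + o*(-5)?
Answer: -777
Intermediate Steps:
J(o, h) = -3 - 5*o
r = -5 (r = -5*1 = -5)
g = 3 (g = -3*(-1) = 3)
k(w) = -1 - 6*w (k(w) = 2 + ((-3 - 5*w) - w) = 2 + (-3 - 6*w) = -1 - 6*w)
(7*k(6))*g = (7*(-1 - 6*6))*3 = (7*(-1 - 36))*3 = (7*(-37))*3 = -259*3 = -777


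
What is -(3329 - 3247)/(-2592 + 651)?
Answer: 82/1941 ≈ 0.042246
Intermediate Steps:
-(3329 - 3247)/(-2592 + 651) = -82/(-1941) = -82*(-1)/1941 = -1*(-82/1941) = 82/1941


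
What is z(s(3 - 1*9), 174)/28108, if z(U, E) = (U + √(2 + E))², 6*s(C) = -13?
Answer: 6505/1011888 - 13*√11/21081 ≈ 0.0043833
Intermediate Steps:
s(C) = -13/6 (s(C) = (⅙)*(-13) = -13/6)
z(s(3 - 1*9), 174)/28108 = (-13/6 + √(2 + 174))²/28108 = (-13/6 + √176)²*(1/28108) = (-13/6 + 4*√11)²*(1/28108) = (-13/6 + 4*√11)²/28108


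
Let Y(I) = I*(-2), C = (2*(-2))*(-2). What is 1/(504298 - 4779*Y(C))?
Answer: 1/580762 ≈ 1.7219e-6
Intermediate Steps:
C = 8 (C = -4*(-2) = 8)
Y(I) = -2*I
1/(504298 - 4779*Y(C)) = 1/(504298 - (-9558)*8) = 1/(504298 - 4779*(-16)) = 1/(504298 + 76464) = 1/580762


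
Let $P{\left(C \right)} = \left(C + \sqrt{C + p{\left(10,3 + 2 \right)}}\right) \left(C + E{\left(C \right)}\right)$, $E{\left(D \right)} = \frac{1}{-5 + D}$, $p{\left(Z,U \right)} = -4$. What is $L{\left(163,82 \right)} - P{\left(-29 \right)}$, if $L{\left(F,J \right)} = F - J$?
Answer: $- \frac{25869}{34} + \frac{987 i \sqrt{33}}{34} \approx -760.85 + 166.76 i$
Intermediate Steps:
$P{\left(C \right)} = \left(C + \frac{1}{-5 + C}\right) \left(C + \sqrt{-4 + C}\right)$ ($P{\left(C \right)} = \left(C + \sqrt{C - 4}\right) \left(C + \frac{1}{-5 + C}\right) = \left(C + \sqrt{-4 + C}\right) \left(C + \frac{1}{-5 + C}\right) = \left(C + \frac{1}{-5 + C}\right) \left(C + \sqrt{-4 + C}\right)$)
$L{\left(163,82 \right)} - P{\left(-29 \right)} = \left(163 - 82\right) - \frac{-29 + \sqrt{-4 - 29} - 29 \left(-5 - 29\right) \left(-29 + \sqrt{-4 - 29}\right)}{-5 - 29} = \left(163 - 82\right) - \frac{-29 + \sqrt{-33} - - 986 \left(-29 + \sqrt{-33}\right)}{-34} = 81 - - \frac{-29 + i \sqrt{33} - - 986 \left(-29 + i \sqrt{33}\right)}{34} = 81 - - \frac{-29 + i \sqrt{33} - \left(28594 - 986 i \sqrt{33}\right)}{34} = 81 - - \frac{-28623 + 987 i \sqrt{33}}{34} = 81 - \left(\frac{28623}{34} - \frac{987 i \sqrt{33}}{34}\right) = - \frac{25869}{34} + \frac{987 i \sqrt{33}}{34}$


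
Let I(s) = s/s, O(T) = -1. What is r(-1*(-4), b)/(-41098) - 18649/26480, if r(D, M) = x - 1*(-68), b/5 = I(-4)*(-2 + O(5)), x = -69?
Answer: -383205061/544137520 ≈ -0.70424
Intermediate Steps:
I(s) = 1
b = -15 (b = 5*(1*(-2 - 1)) = 5*(1*(-3)) = 5*(-3) = -15)
r(D, M) = -1 (r(D, M) = -69 - 1*(-68) = -69 + 68 = -1)
r(-1*(-4), b)/(-41098) - 18649/26480 = -1/(-41098) - 18649/26480 = -1*(-1/41098) - 18649*1/26480 = 1/41098 - 18649/26480 = -383205061/544137520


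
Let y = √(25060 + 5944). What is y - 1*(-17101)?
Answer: 17101 + 2*√7751 ≈ 17277.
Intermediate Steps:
y = 2*√7751 (y = √31004 = 2*√7751 ≈ 176.08)
y - 1*(-17101) = 2*√7751 - 1*(-17101) = 2*√7751 + 17101 = 17101 + 2*√7751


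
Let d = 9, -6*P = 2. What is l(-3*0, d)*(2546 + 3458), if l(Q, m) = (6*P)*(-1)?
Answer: 12008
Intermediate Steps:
P = -⅓ (P = -⅙*2 = -⅓ ≈ -0.33333)
l(Q, m) = 2 (l(Q, m) = (6*(-⅓))*(-1) = -2*(-1) = 2)
l(-3*0, d)*(2546 + 3458) = 2*(2546 + 3458) = 2*6004 = 12008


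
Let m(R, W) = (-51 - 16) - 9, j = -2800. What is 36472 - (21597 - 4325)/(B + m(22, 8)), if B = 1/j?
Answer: 7809639672/212801 ≈ 36699.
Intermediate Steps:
B = -1/2800 (B = 1/(-2800) = -1/2800 ≈ -0.00035714)
m(R, W) = -76 (m(R, W) = -67 - 9 = -76)
36472 - (21597 - 4325)/(B + m(22, 8)) = 36472 - (21597 - 4325)/(-1/2800 - 76) = 36472 - 17272/(-212801/2800) = 36472 - 17272*(-2800)/212801 = 36472 - 1*(-48361600/212801) = 36472 + 48361600/212801 = 7809639672/212801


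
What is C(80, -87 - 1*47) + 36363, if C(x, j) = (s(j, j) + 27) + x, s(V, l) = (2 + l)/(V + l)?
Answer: 2443523/67 ≈ 36471.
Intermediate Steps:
s(V, l) = (2 + l)/(V + l)
C(x, j) = 27 + x + (2 + j)/(2*j) (C(x, j) = ((2 + j)/(j + j) + 27) + x = ((2 + j)/((2*j)) + 27) + x = ((1/(2*j))*(2 + j) + 27) + x = ((2 + j)/(2*j) + 27) + x = (27 + (2 + j)/(2*j)) + x = 27 + x + (2 + j)/(2*j))
C(80, -87 - 1*47) + 36363 = (55/2 + 80 + 1/(-87 - 1*47)) + 36363 = (55/2 + 80 + 1/(-87 - 47)) + 36363 = (55/2 + 80 + 1/(-134)) + 36363 = (55/2 + 80 - 1/134) + 36363 = 7202/67 + 36363 = 2443523/67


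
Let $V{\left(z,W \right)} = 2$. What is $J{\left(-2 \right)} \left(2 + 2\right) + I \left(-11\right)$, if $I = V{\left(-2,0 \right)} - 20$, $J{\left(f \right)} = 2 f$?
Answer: $182$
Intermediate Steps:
$I = -18$ ($I = 2 - 20 = -18$)
$J{\left(-2 \right)} \left(2 + 2\right) + I \left(-11\right) = 2 \left(-2\right) \left(2 + 2\right) - -198 = \left(-4\right) 4 + 198 = -16 + 198 = 182$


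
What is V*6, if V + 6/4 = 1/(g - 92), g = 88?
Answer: -21/2 ≈ -10.500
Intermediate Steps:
V = -7/4 (V = -3/2 + 1/(88 - 92) = -3/2 + 1/(-4) = -3/2 - 1/4 = -7/4 ≈ -1.7500)
V*6 = -7/4*6 = -21/2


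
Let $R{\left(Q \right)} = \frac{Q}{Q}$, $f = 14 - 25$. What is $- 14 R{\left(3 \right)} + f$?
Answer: $-25$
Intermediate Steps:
$f = -11$
$R{\left(Q \right)} = 1$
$- 14 R{\left(3 \right)} + f = \left(-14\right) 1 - 11 = -14 - 11 = -25$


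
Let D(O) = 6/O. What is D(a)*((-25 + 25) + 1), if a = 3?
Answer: 2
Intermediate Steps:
D(a)*((-25 + 25) + 1) = (6/3)*((-25 + 25) + 1) = (6*(⅓))*(0 + 1) = 2*1 = 2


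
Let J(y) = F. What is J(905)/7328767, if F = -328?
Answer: -328/7328767 ≈ -4.4755e-5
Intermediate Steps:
J(y) = -328
J(905)/7328767 = -328/7328767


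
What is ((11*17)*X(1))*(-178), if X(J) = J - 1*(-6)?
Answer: -233002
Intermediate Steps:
X(J) = 6 + J (X(J) = J + 6 = 6 + J)
((11*17)*X(1))*(-178) = ((11*17)*(6 + 1))*(-178) = (187*7)*(-178) = 1309*(-178) = -233002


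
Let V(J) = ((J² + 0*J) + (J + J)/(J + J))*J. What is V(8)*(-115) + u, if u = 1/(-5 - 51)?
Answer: -3348801/56 ≈ -59800.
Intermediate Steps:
u = -1/56 (u = 1/(-56) = -1/56 ≈ -0.017857)
V(J) = J*(1 + J²) (V(J) = ((J² + 0) + (2*J)/((2*J)))*J = (J² + (2*J)*(1/(2*J)))*J = (J² + 1)*J = (1 + J²)*J = J*(1 + J²))
V(8)*(-115) + u = (8 + 8³)*(-115) - 1/56 = (8 + 512)*(-115) - 1/56 = 520*(-115) - 1/56 = -59800 - 1/56 = -3348801/56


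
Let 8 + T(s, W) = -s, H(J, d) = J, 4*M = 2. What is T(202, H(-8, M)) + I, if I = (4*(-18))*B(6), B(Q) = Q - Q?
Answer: -210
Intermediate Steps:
M = ½ (M = (¼)*2 = ½ ≈ 0.50000)
B(Q) = 0
T(s, W) = -8 - s
I = 0 (I = (4*(-18))*0 = -72*0 = 0)
T(202, H(-8, M)) + I = (-8 - 1*202) + 0 = (-8 - 202) + 0 = -210 + 0 = -210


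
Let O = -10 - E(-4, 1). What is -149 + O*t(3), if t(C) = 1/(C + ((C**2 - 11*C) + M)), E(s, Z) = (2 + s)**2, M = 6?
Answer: -2221/15 ≈ -148.07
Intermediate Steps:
O = -14 (O = -10 - (2 - 4)**2 = -10 - 1*(-2)**2 = -10 - 1*4 = -10 - 4 = -14)
t(C) = 1/(6 + C**2 - 10*C) (t(C) = 1/(C + ((C**2 - 11*C) + 6)) = 1/(C + (6 + C**2 - 11*C)) = 1/(6 + C**2 - 10*C))
-149 + O*t(3) = -149 - 14/(6 + 3**2 - 10*3) = -149 - 14/(6 + 9 - 30) = -149 - 14/(-15) = -149 - 14*(-1/15) = -149 + 14/15 = -2221/15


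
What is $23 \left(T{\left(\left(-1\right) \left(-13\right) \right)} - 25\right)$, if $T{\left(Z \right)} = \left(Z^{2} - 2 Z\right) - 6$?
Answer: $2576$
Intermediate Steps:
$T{\left(Z \right)} = -6 + Z^{2} - 2 Z$
$23 \left(T{\left(\left(-1\right) \left(-13\right) \right)} - 25\right) = 23 \left(\left(-6 + \left(\left(-1\right) \left(-13\right)\right)^{2} - 2 \left(\left(-1\right) \left(-13\right)\right)\right) - 25\right) = 23 \left(\left(-6 + 13^{2} - 26\right) - 25\right) = 23 \left(\left(-6 + 169 - 26\right) - 25\right) = 23 \left(137 - 25\right) = 23 \cdot 112 = 2576$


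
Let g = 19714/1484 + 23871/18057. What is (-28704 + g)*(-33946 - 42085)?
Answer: 9741824933692065/4466098 ≈ 2.1813e+9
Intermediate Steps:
g = 65233377/4466098 (g = 19714*(1/1484) + 23871*(1/18057) = 9857/742 + 7957/6019 = 65233377/4466098 ≈ 14.606)
(-28704 + g)*(-33946 - 42085) = (-28704 + 65233377/4466098)*(-33946 - 42085) = -128129643615/4466098*(-76031) = 9741824933692065/4466098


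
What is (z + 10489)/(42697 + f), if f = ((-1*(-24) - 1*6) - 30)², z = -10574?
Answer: -85/42841 ≈ -0.0019841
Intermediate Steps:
f = 144 (f = ((24 - 6) - 30)² = (18 - 30)² = (-12)² = 144)
(z + 10489)/(42697 + f) = (-10574 + 10489)/(42697 + 144) = -85/42841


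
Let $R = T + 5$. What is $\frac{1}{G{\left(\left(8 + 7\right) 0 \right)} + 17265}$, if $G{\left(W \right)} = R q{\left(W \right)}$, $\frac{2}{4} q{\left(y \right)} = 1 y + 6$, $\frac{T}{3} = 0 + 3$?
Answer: $\frac{1}{17433} \approx 5.7362 \cdot 10^{-5}$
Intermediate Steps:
$T = 9$ ($T = 3 \left(0 + 3\right) = 3 \cdot 3 = 9$)
$R = 14$ ($R = 9 + 5 = 14$)
$q{\left(y \right)} = 12 + 2 y$ ($q{\left(y \right)} = 2 \left(1 y + 6\right) = 2 \left(y + 6\right) = 2 \left(6 + y\right) = 12 + 2 y$)
$G{\left(W \right)} = 168 + 28 W$ ($G{\left(W \right)} = 14 \left(12 + 2 W\right) = 168 + 28 W$)
$\frac{1}{G{\left(\left(8 + 7\right) 0 \right)} + 17265} = \frac{1}{\left(168 + 28 \left(8 + 7\right) 0\right) + 17265} = \frac{1}{\left(168 + 28 \cdot 15 \cdot 0\right) + 17265} = \frac{1}{\left(168 + 28 \cdot 0\right) + 17265} = \frac{1}{\left(168 + 0\right) + 17265} = \frac{1}{168 + 17265} = \frac{1}{17433}$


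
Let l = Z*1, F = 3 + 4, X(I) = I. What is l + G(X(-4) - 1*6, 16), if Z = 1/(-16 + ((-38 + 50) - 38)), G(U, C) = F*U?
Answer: -2941/42 ≈ -70.024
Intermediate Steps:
F = 7
G(U, C) = 7*U
Z = -1/42 (Z = 1/(-16 + (12 - 38)) = 1/(-16 - 26) = 1/(-42) = -1/42 ≈ -0.023810)
l = -1/42 (l = -1/42*1 = -1/42 ≈ -0.023810)
l + G(X(-4) - 1*6, 16) = -1/42 + 7*(-4 - 1*6) = -1/42 + 7*(-4 - 6) = -1/42 + 7*(-10) = -1/42 - 70 = -2941/42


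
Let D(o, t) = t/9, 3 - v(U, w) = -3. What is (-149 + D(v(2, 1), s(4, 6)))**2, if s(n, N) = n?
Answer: 1787569/81 ≈ 22069.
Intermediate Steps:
v(U, w) = 6 (v(U, w) = 3 - 1*(-3) = 3 + 3 = 6)
D(o, t) = t/9 (D(o, t) = t*(1/9) = t/9)
(-149 + D(v(2, 1), s(4, 6)))**2 = (-149 + (1/9)*4)**2 = (-149 + 4/9)**2 = (-1337/9)**2 = 1787569/81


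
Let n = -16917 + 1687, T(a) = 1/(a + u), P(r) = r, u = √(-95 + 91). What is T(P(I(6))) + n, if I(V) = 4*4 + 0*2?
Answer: -989946/65 - I/130 ≈ -15230.0 - 0.0076923*I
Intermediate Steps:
I(V) = 16 (I(V) = 16 + 0 = 16)
u = 2*I (u = √(-4) = 2*I ≈ 2.0*I)
T(a) = 1/(a + 2*I)
n = -15230
T(P(I(6))) + n = 1/(16 + 2*I) - 15230 = (16 - 2*I)/260 - 15230 = -15230 + (16 - 2*I)/260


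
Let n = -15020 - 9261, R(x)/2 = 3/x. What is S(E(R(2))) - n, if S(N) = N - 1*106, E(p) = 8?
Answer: 24183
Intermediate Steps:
R(x) = 6/x (R(x) = 2*(3/x) = 6/x)
n = -24281
S(N) = -106 + N (S(N) = N - 106 = -106 + N)
S(E(R(2))) - n = (-106 + 8) - 1*(-24281) = -98 + 24281 = 24183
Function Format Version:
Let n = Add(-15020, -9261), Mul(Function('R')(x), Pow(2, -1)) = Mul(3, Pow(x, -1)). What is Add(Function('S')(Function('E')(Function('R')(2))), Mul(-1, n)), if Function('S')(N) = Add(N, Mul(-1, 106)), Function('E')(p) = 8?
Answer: 24183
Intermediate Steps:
Function('R')(x) = Mul(6, Pow(x, -1)) (Function('R')(x) = Mul(2, Mul(3, Pow(x, -1))) = Mul(6, Pow(x, -1)))
n = -24281
Function('S')(N) = Add(-106, N) (Function('S')(N) = Add(N, -106) = Add(-106, N))
Add(Function('S')(Function('E')(Function('R')(2))), Mul(-1, n)) = Add(Add(-106, 8), Mul(-1, -24281)) = Add(-98, 24281) = 24183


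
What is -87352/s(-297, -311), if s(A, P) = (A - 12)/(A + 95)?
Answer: -17645104/309 ≈ -57104.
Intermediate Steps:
s(A, P) = (-12 + A)/(95 + A)
-87352/s(-297, -311) = -87352*(95 - 297)/(-12 - 297) = -87352/(-309/(-202)) = -87352/((-1/202*(-309))) = -87352/309/202 = -87352*202/309 = -17645104/309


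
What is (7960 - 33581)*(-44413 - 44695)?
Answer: 2283036068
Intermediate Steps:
(7960 - 33581)*(-44413 - 44695) = -25621*(-89108) = 2283036068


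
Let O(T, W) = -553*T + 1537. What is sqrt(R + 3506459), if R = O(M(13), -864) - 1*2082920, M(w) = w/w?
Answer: sqrt(1424523) ≈ 1193.5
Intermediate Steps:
M(w) = 1
O(T, W) = 1537 - 553*T
R = -2081936 (R = (1537 - 553*1) - 1*2082920 = (1537 - 553) - 2082920 = 984 - 2082920 = -2081936)
sqrt(R + 3506459) = sqrt(-2081936 + 3506459) = sqrt(1424523)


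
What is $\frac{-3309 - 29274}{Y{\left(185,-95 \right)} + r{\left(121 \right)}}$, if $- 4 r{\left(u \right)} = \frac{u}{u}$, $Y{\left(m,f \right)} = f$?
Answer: $\frac{43444}{127} \approx 342.08$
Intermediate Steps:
$r{\left(u \right)} = - \frac{1}{4}$ ($r{\left(u \right)} = - \frac{u \frac{1}{u}}{4} = \left(- \frac{1}{4}\right) 1 = - \frac{1}{4}$)
$\frac{-3309 - 29274}{Y{\left(185,-95 \right)} + r{\left(121 \right)}} = \frac{-3309 - 29274}{-95 - \frac{1}{4}} = - \frac{32583}{- \frac{381}{4}} = \left(-32583\right) \left(- \frac{4}{381}\right) = \frac{43444}{127}$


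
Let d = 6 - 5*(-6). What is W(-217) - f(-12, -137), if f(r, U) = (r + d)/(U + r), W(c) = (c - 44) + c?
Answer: -71198/149 ≈ -477.84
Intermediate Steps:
d = 36 (d = 6 + 30 = 36)
W(c) = -44 + 2*c (W(c) = (-44 + c) + c = -44 + 2*c)
f(r, U) = (36 + r)/(U + r) (f(r, U) = (r + 36)/(U + r) = (36 + r)/(U + r))
W(-217) - f(-12, -137) = (-44 + 2*(-217)) - (36 - 12)/(-137 - 12) = (-44 - 434) - 24/(-149) = -478 - (-1)*24/149 = -478 - 1*(-24/149) = -478 + 24/149 = -71198/149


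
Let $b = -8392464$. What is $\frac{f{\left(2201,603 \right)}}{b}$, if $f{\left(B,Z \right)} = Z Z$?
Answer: $- \frac{13467}{310832} \approx -0.043326$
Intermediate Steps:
$f{\left(B,Z \right)} = Z^{2}$
$\frac{f{\left(2201,603 \right)}}{b} = \frac{603^{2}}{-8392464} = 363609 \left(- \frac{1}{8392464}\right) = - \frac{13467}{310832}$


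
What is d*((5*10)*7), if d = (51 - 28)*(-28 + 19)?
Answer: -72450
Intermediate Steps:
d = -207 (d = 23*(-9) = -207)
d*((5*10)*7) = -207*5*10*7 = -10350*7 = -207*350 = -72450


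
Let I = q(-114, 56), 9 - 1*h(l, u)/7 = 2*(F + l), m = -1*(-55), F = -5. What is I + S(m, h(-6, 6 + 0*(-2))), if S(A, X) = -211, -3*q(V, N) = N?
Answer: -689/3 ≈ -229.67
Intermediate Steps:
m = 55
q(V, N) = -N/3
h(l, u) = 133 - 14*l (h(l, u) = 63 - 14*(-5 + l) = 63 - 7*(-10 + 2*l) = 63 + (70 - 14*l) = 133 - 14*l)
I = -56/3 (I = -⅓*56 = -56/3 ≈ -18.667)
I + S(m, h(-6, 6 + 0*(-2))) = -56/3 - 211 = -689/3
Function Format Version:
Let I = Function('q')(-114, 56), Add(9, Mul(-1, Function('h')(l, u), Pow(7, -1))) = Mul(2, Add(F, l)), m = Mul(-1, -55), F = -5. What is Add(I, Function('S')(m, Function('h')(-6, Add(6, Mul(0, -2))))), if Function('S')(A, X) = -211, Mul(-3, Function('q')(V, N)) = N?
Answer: Rational(-689, 3) ≈ -229.67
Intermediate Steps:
m = 55
Function('q')(V, N) = Mul(Rational(-1, 3), N)
Function('h')(l, u) = Add(133, Mul(-14, l)) (Function('h')(l, u) = Add(63, Mul(-7, Mul(2, Add(-5, l)))) = Add(63, Mul(-7, Add(-10, Mul(2, l)))) = Add(63, Add(70, Mul(-14, l))) = Add(133, Mul(-14, l)))
I = Rational(-56, 3) (I = Mul(Rational(-1, 3), 56) = Rational(-56, 3) ≈ -18.667)
Add(I, Function('S')(m, Function('h')(-6, Add(6, Mul(0, -2))))) = Add(Rational(-56, 3), -211) = Rational(-689, 3)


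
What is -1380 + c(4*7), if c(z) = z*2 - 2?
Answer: -1326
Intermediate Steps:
c(z) = -2 + 2*z (c(z) = 2*z - 2 = -2 + 2*z)
-1380 + c(4*7) = -1380 + (-2 + 2*(4*7)) = -1380 + (-2 + 2*28) = -1380 + (-2 + 56) = -1380 + 54 = -1326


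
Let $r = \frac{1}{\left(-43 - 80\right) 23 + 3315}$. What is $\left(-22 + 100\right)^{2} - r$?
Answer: $\frac{2956823}{486} \approx 6084.0$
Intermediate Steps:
$r = \frac{1}{486}$ ($r = \frac{1}{\left(-123\right) 23 + 3315} = \frac{1}{-2829 + 3315} = \frac{1}{486} \approx 0.0020576$)
$\left(-22 + 100\right)^{2} - r = \left(-22 + 100\right)^{2} - \frac{1}{486} = 78^{2} - \frac{1}{486} = 6084 - \frac{1}{486} = \frac{2956823}{486}$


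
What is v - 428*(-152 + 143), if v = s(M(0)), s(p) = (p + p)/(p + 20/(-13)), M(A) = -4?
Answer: 34681/9 ≈ 3853.4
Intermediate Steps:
s(p) = 2*p/(-20/13 + p) (s(p) = (2*p)/(p + 20*(-1/13)) = (2*p)/(p - 20/13) = (2*p)/(-20/13 + p) = 2*p/(-20/13 + p))
v = 13/9 (v = 26*(-4)/(-20 + 13*(-4)) = 26*(-4)/(-20 - 52) = 26*(-4)/(-72) = 26*(-4)*(-1/72) = 13/9 ≈ 1.4444)
v - 428*(-152 + 143) = 13/9 - 428*(-152 + 143) = 13/9 - 428*(-9) = 13/9 + 3852 = 34681/9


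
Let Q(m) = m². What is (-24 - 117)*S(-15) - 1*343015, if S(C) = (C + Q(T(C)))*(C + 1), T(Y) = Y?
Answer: 71525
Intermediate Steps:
S(C) = (1 + C)*(C + C²) (S(C) = (C + C²)*(C + 1) = (C + C²)*(1 + C) = (1 + C)*(C + C²))
(-24 - 117)*S(-15) - 1*343015 = (-24 - 117)*(-15*(1 + (-15)² + 2*(-15))) - 1*343015 = -(-2115)*(1 + 225 - 30) - 343015 = -(-2115)*196 - 343015 = -141*(-2940) - 343015 = 414540 - 343015 = 71525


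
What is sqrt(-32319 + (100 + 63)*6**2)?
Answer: 3*I*sqrt(2939) ≈ 162.64*I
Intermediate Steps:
sqrt(-32319 + (100 + 63)*6**2) = sqrt(-32319 + 163*36) = sqrt(-32319 + 5868) = sqrt(-26451) = 3*I*sqrt(2939)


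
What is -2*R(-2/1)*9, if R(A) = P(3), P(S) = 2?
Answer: -36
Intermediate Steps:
R(A) = 2
-2*R(-2/1)*9 = -2*2*9 = -4*9 = -36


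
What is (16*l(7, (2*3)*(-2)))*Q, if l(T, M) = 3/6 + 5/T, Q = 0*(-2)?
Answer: 0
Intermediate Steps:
Q = 0
l(T, M) = ½ + 5/T (l(T, M) = 3*(⅙) + 5/T = ½ + 5/T)
(16*l(7, (2*3)*(-2)))*Q = (16*((½)*(10 + 7)/7))*0 = (16*((½)*(⅐)*17))*0 = (16*(17/14))*0 = (136/7)*0 = 0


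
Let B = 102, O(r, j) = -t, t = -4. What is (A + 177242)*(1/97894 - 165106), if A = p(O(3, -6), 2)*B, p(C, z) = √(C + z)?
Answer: -1432371187823823/48947 - 824307224913*√6/48947 ≈ -2.9305e+10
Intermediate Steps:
O(r, j) = 4 (O(r, j) = -1*(-4) = 4)
A = 102*√6 (A = √(4 + 2)*102 = √6*102 = 102*√6 ≈ 249.85)
(A + 177242)*(1/97894 - 165106) = (102*√6 + 177242)*(1/97894 - 165106) = (177242 + 102*√6)*(1/97894 - 165106) = (177242 + 102*√6)*(-16162886763/97894) = -1432371187823823/48947 - 824307224913*√6/48947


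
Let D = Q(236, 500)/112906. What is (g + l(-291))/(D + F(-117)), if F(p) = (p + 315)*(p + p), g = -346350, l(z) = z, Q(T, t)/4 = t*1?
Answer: 19568924373/2615579396 ≈ 7.4817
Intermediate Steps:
Q(T, t) = 4*t (Q(T, t) = 4*(t*1) = 4*t)
D = 1000/56453 (D = (4*500)/112906 = 2000*(1/112906) = 1000/56453 ≈ 0.017714)
F(p) = 2*p*(315 + p) (F(p) = (315 + p)*(2*p) = 2*p*(315 + p))
(g + l(-291))/(D + F(-117)) = (-346350 - 291)/(1000/56453 + 2*(-117)*(315 - 117)) = -346641/(1000/56453 + 2*(-117)*198) = -346641/(1000/56453 - 46332) = -346641/(-2615579396/56453) = -346641*(-56453/2615579396) = 19568924373/2615579396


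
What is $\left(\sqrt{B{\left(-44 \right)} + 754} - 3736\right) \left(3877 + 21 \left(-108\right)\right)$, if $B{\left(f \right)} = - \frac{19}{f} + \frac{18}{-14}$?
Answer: $-6011224 + \frac{1609 \sqrt{17861613}}{154} \approx -5.9671 \cdot 10^{6}$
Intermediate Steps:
$B{\left(f \right)} = - \frac{9}{7} - \frac{19}{f}$ ($B{\left(f \right)} = - \frac{19}{f} + 18 \left(- \frac{1}{14}\right) = - \frac{19}{f} - \frac{9}{7} = - \frac{9}{7} - \frac{19}{f}$)
$\left(\sqrt{B{\left(-44 \right)} + 754} - 3736\right) \left(3877 + 21 \left(-108\right)\right) = \left(\sqrt{\left(- \frac{9}{7} - \frac{19}{-44}\right) + 754} - 3736\right) \left(3877 + 21 \left(-108\right)\right) = \left(\sqrt{\left(- \frac{9}{7} - - \frac{19}{44}\right) + 754} - 3736\right) \left(3877 - 2268\right) = \left(\sqrt{\left(- \frac{9}{7} + \frac{19}{44}\right) + 754} - 3736\right) 1609 = \left(\sqrt{- \frac{263}{308} + 754} - 3736\right) 1609 = \left(\sqrt{\frac{231969}{308}} - 3736\right) 1609 = \left(\frac{\sqrt{17861613}}{154} - 3736\right) 1609 = \left(-3736 + \frac{\sqrt{17861613}}{154}\right) 1609 = -6011224 + \frac{1609 \sqrt{17861613}}{154}$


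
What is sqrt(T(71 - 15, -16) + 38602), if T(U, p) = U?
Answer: sqrt(38658) ≈ 196.62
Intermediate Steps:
sqrt(T(71 - 15, -16) + 38602) = sqrt((71 - 15) + 38602) = sqrt(56 + 38602) = sqrt(38658)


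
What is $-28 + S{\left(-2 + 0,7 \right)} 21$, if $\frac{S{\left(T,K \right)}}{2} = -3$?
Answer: $-154$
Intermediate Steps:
$S{\left(T,K \right)} = -6$ ($S{\left(T,K \right)} = 2 \left(-3\right) = -6$)
$-28 + S{\left(-2 + 0,7 \right)} 21 = -28 - 126 = -154$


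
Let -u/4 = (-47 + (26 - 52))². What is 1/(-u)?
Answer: 1/21316 ≈ 4.6913e-5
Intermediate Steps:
u = -21316 (u = -4*(-47 + (26 - 52))² = -4*(-47 - 26)² = -4*(-73)² = -4*5329 = -21316)
1/(-u) = 1/(-1*(-21316)) = 1/21316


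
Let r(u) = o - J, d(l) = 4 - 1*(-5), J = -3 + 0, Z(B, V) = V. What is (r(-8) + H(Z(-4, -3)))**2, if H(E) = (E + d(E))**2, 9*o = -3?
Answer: 13456/9 ≈ 1495.1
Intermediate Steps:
J = -3
o = -1/3 (o = (1/9)*(-3) = -1/3 ≈ -0.33333)
d(l) = 9 (d(l) = 4 + 5 = 9)
r(u) = 8/3 (r(u) = -1/3 - 1*(-3) = -1/3 + 3 = 8/3)
H(E) = (9 + E)**2 (H(E) = (E + 9)**2 = (9 + E)**2)
(r(-8) + H(Z(-4, -3)))**2 = (8/3 + (9 - 3)**2)**2 = (8/3 + 6**2)**2 = (8/3 + 36)**2 = (116/3)**2 = 13456/9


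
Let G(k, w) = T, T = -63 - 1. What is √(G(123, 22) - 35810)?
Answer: 3*I*√3986 ≈ 189.4*I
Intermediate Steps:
T = -64
G(k, w) = -64
√(G(123, 22) - 35810) = √(-64 - 35810) = √(-35874) = 3*I*√3986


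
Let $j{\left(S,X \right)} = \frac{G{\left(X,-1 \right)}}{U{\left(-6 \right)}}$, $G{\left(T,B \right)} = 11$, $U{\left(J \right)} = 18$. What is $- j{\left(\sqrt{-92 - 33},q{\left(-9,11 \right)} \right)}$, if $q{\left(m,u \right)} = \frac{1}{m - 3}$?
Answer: $- \frac{11}{18} \approx -0.61111$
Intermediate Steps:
$q{\left(m,u \right)} = \frac{1}{-3 + m}$
$j{\left(S,X \right)} = \frac{11}{18}$
$- j{\left(\sqrt{-92 - 33},q{\left(-9,11 \right)} \right)} = \left(-1\right) \frac{11}{18} = - \frac{11}{18}$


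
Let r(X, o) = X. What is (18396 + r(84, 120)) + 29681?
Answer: 48161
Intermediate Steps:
(18396 + r(84, 120)) + 29681 = (18396 + 84) + 29681 = 18480 + 29681 = 48161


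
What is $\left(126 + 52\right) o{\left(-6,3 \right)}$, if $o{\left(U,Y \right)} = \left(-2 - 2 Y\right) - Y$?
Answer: $-1958$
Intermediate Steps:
$o{\left(U,Y \right)} = -2 - 3 Y$
$\left(126 + 52\right) o{\left(-6,3 \right)} = \left(126 + 52\right) \left(-2 - 9\right) = 178 \left(-2 - 9\right) = 178 \left(-11\right) = -1958$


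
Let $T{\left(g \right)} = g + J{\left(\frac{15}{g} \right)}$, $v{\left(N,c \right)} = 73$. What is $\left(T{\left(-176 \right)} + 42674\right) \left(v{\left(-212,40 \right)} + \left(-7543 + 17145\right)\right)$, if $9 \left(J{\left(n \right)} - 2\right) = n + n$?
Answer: $\frac{36184483875}{88} \approx 4.1119 \cdot 10^{8}$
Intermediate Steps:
$J{\left(n \right)} = 2 + \frac{2 n}{9}$ ($J{\left(n \right)} = 2 + \frac{n + n}{9} = 2 + \frac{2 n}{9}$)
$T{\left(g \right)} = 2 + g + \frac{10}{3 g}$ ($T{\left(g \right)} = g + \left(2 + \frac{2 \frac{15}{g}}{9}\right) = g + \left(2 + \frac{10}{3 g}\right) = 2 + g + \frac{10}{3 g}$)
$\left(T{\left(-176 \right)} + 42674\right) \left(v{\left(-212,40 \right)} + \left(-7543 + 17145\right)\right) = \left(\left(2 - 176 + \frac{10}{3 \left(-176\right)}\right) + 42674\right) \left(73 + \left(-7543 + 17145\right)\right) = \left(\left(2 - 176 + \frac{10}{3} \left(- \frac{1}{176}\right)\right) + 42674\right) \left(73 + 9602\right) = \left(\left(2 - 176 - \frac{5}{264}\right) + 42674\right) 9675 = \left(- \frac{45941}{264} + 42674\right) 9675 = \frac{11219995}{264} \cdot 9675 = \frac{36184483875}{88}$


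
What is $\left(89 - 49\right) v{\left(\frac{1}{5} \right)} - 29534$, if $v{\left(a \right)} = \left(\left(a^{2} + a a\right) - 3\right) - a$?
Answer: $- \frac{148294}{5} \approx -29659.0$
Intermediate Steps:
$v{\left(a \right)} = -3 - a + 2 a^{2}$ ($v{\left(a \right)} = \left(\left(a^{2} + a^{2}\right) - 3\right) - a = \left(2 a^{2} - 3\right) - a = \left(-3 + 2 a^{2}\right) - a = -3 - a + 2 a^{2}$)
$\left(89 - 49\right) v{\left(\frac{1}{5} \right)} - 29534 = \left(89 - 49\right) \left(-3 - \frac{1}{5} + 2 \left(\frac{1}{5}\right)^{2}\right) - 29534 = 40 \left(-3 - \frac{1}{5} + \frac{2}{25}\right) - 29534 = 40 \left(- \frac{78}{25}\right) - 29534 = - \frac{624}{5} - 29534 = - \frac{148294}{5}$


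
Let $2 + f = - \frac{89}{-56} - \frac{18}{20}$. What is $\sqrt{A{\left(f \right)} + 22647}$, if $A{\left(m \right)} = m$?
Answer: $\frac{\sqrt{443855510}}{140} \approx 150.48$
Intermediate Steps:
$f = - \frac{367}{280}$ ($f = -2 - \left(- \frac{89}{56} + \frac{9}{10}\right) = -2 - - \frac{193}{280} = -2 + \left(\frac{89}{56} - \frac{9}{10}\right) = -2 + \frac{193}{280} = - \frac{367}{280} \approx -1.3107$)
$\sqrt{A{\left(f \right)} + 22647} = \sqrt{- \frac{367}{280} + 22647} = \sqrt{\frac{6340793}{280}} = \frac{\sqrt{443855510}}{140}$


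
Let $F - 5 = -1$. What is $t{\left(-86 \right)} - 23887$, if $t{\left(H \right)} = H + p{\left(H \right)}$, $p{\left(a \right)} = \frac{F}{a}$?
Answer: $- \frac{1030841}{43} \approx -23973.0$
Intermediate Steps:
$F = 4$ ($F = 5 - 1 = 4$)
$p{\left(a \right)} = \frac{4}{a}$
$t{\left(H \right)} = H + \frac{4}{H}$
$t{\left(-86 \right)} - 23887 = \left(-86 + \frac{4}{-86}\right) - 23887 = \left(-86 + 4 \left(- \frac{1}{86}\right)\right) - 23887 = \left(-86 - \frac{2}{43}\right) - 23887 = - \frac{3700}{43} - 23887 = - \frac{1030841}{43}$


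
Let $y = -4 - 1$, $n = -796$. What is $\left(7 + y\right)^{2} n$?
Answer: $-3184$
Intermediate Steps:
$y = -5$
$\left(7 + y\right)^{2} n = \left(7 - 5\right)^{2} \left(-796\right) = 2^{2} \left(-796\right) = 4 \left(-796\right) = -3184$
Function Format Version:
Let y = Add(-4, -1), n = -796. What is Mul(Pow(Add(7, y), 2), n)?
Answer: -3184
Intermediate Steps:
y = -5
Mul(Pow(Add(7, y), 2), n) = Mul(Pow(Add(7, -5), 2), -796) = Mul(Pow(2, 2), -796) = Mul(4, -796) = -3184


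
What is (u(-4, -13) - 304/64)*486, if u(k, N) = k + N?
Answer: -21141/2 ≈ -10571.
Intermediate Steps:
u(k, N) = N + k
(u(-4, -13) - 304/64)*486 = ((-13 - 4) - 304/64)*486 = (-17 - 304*1/64)*486 = (-17 - 19/4)*486 = -87/4*486 = -21141/2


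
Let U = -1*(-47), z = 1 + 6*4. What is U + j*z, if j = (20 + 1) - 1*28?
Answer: -128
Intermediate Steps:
z = 25 (z = 1 + 24 = 25)
U = 47
j = -7 (j = 21 - 28 = -7)
U + j*z = 47 - 7*25 = 47 - 175 = -128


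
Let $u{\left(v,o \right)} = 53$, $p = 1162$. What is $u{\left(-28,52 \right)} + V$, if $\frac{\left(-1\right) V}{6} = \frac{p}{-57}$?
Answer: $\frac{3331}{19} \approx 175.32$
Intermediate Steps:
$V = \frac{2324}{19}$ ($V = - 6 \frac{1162}{-57} = - 6 \cdot 1162 \left(- \frac{1}{57}\right) = \left(-6\right) \left(- \frac{1162}{57}\right) = \frac{2324}{19} \approx 122.32$)
$u{\left(-28,52 \right)} + V = 53 + \frac{2324}{19} = \frac{3331}{19}$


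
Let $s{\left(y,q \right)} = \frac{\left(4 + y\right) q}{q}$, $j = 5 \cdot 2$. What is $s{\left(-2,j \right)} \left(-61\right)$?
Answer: $-122$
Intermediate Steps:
$j = 10$
$s{\left(y,q \right)} = 4 + y$ ($s{\left(y,q \right)} = \frac{q \left(4 + y\right)}{q} = 4 + y$)
$s{\left(-2,j \right)} \left(-61\right) = \left(4 - 2\right) \left(-61\right) = 2 \left(-61\right) = -122$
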